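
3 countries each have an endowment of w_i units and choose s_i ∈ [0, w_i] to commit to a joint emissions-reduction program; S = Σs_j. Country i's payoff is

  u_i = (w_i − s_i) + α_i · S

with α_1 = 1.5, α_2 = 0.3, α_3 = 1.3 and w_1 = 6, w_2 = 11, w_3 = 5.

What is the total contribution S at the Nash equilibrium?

∂u_i/∂s_i = α_i − 1, so country i contributes w_i if α_i > 1, else 0.
α_i > 1 for i ∈ {1, 3}; NE contributions (6, 0, 5), S = 11.

11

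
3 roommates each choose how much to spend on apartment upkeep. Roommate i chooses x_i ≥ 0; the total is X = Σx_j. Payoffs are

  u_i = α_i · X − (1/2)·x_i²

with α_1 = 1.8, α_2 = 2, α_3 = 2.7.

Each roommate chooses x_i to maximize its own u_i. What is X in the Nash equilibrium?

6.5

Roommate i's FOC: ∂u_i/∂x_i = α_i − x_i = 0, so x_i* = α_i.
NE contributions = (1.8, 2, 2.7); X = 6.5.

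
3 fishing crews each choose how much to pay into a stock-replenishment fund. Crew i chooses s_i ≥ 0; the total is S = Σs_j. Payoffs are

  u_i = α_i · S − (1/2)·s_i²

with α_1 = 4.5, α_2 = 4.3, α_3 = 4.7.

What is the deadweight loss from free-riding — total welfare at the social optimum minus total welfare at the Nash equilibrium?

121.54

Crew i's FOC: ∂u_i/∂s_i = α_i − s_i = 0, so s_i* = α_i.
NE contributions = (4.5, 4.3, 4.7); S = 13.5.
W^NE = (Σα)·S − ½Σα_i² = 13.5² − ½·60.83 = 151.835.
Planner sets s_i = Σα_j = 13.5 for every i, so S^SO = 3·13.5 = 40.5.
W^SO = (Σα)·S^SO − ½·3·(Σα)² = (3/2)·13.5² = 273.375.
Deadweight loss = W^SO − W^NE = 121.54.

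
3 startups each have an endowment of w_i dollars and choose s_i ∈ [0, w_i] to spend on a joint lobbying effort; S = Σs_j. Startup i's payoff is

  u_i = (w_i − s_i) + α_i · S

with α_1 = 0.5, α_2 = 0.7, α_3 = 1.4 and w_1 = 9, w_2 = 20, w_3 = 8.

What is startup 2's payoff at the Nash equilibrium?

∂u_i/∂s_i = α_i − 1, so startup i contributes w_i if α_i > 1, else 0.
α_i > 1 for i ∈ {3}; NE contributions (0, 0, 8), S = 8.
u_2 = (20 − 0) + 0.7·8 = 25.6.

25.6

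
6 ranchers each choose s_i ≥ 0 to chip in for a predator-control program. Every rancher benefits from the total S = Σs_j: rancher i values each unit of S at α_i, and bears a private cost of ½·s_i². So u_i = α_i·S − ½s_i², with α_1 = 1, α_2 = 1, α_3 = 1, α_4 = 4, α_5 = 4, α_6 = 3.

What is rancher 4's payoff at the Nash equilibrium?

Rancher i's FOC: ∂u_i/∂s_i = α_i − s_i = 0, so s_i* = α_i.
NE contributions = (1, 1, 1, 4, 4, 3); S = 14.
u_4 = α_4·S − ½·(s_4)² = 4·14 − ½·4² = 48.

48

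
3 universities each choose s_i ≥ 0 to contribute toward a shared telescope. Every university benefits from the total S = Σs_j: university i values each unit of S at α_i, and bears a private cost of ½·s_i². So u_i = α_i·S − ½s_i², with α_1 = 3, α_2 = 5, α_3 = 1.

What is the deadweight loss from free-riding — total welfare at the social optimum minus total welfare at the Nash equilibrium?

58

University i's FOC: ∂u_i/∂s_i = α_i − s_i = 0, so s_i* = α_i.
NE contributions = (3, 5, 1); S = 9.
W^NE = (Σα)·S − ½Σα_i² = 9² − ½·35 = 63.5.
Planner sets s_i = Σα_j = 9 for every i, so S^SO = 3·9 = 27.
W^SO = (Σα)·S^SO − ½·3·(Σα)² = (3/2)·9² = 121.5.
Deadweight loss = W^SO − W^NE = 58.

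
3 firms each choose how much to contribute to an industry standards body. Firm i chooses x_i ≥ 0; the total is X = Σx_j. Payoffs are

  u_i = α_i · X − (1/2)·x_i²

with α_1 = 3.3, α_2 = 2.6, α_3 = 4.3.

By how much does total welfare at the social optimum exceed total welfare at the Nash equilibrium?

70.09

Firm i's FOC: ∂u_i/∂x_i = α_i − x_i = 0, so x_i* = α_i.
NE contributions = (3.3, 2.6, 4.3); X = 10.2.
W^NE = (Σα)·X − ½Σα_i² = 10.2² − ½·36.14 = 85.97.
Planner sets x_i = Σα_j = 10.2 for every i, so X^SO = 3·10.2 = 30.6.
W^SO = (Σα)·X^SO − ½·3·(Σα)² = (3/2)·10.2² = 156.06.
Deadweight loss = W^SO − W^NE = 70.09.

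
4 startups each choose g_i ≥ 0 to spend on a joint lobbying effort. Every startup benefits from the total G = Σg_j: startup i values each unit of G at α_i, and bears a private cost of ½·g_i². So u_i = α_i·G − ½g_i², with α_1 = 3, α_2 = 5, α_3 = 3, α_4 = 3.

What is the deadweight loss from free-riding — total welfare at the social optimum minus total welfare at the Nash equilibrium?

Startup i's FOC: ∂u_i/∂g_i = α_i − g_i = 0, so g_i* = α_i.
NE contributions = (3, 5, 3, 3); G = 14.
W^NE = (Σα)·G − ½Σα_i² = 14² − ½·52 = 170.
Planner sets g_i = Σα_j = 14 for every i, so G^SO = 4·14 = 56.
W^SO = (Σα)·G^SO − ½·4·(Σα)² = (4/2)·14² = 392.
Deadweight loss = W^SO − W^NE = 222.

222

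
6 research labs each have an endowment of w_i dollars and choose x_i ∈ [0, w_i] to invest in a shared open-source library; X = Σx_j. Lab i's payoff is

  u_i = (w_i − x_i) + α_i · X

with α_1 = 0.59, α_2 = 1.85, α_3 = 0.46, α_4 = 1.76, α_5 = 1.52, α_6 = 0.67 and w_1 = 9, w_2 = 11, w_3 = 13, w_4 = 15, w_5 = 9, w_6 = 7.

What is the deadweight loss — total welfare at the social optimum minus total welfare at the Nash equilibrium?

∂u_i/∂x_i = α_i − 1, so lab i contributes w_i if α_i > 1, else 0.
α_i > 1 for i ∈ {2, 4, 5}; NE contributions (0, 11, 0, 15, 9, 0), X = 35.
W^NE = Σw_i − X^NE + (Σα_i)·X^NE = 64 + 5.85·35 = 268.75.
Planner: ∂(Σu_j)/∂x_i = Σα_j − 1 = 5.85 > 0, so everyone contributes w_i; X^SO = 64, W^SO = 64 + 5.85·64 = 438.4.
Deadweight loss = 169.65.

169.65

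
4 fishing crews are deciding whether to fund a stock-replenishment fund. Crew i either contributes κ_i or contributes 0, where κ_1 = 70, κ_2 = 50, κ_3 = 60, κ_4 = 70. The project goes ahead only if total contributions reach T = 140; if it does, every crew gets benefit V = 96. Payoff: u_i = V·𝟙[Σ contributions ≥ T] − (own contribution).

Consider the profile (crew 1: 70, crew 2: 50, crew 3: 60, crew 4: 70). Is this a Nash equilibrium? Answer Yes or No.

Total = 250 ≥ 140: provided.
Crew 1 (pledges 70, payoff 26): dropping to 0 → total 180, payoff 96. Profitable deviation.

No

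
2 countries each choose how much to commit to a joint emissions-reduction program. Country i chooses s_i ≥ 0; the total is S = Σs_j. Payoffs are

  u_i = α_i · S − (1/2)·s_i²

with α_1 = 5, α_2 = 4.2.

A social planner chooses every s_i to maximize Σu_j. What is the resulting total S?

Planner FOC: ∂(Σu_j)/∂s_i = (Σα_j) − s_i = 0, so s_i^SO = Σα_j = 9.2 for every i; S^SO = 18.4.

18.4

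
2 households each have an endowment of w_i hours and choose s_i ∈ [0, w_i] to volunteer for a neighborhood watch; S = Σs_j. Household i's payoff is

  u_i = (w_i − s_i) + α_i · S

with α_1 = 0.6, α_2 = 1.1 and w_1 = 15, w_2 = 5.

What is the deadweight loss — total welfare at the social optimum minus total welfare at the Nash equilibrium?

10.5

∂u_i/∂s_i = α_i − 1, so household i contributes w_i if α_i > 1, else 0.
α_i > 1 for i ∈ {2}; NE contributions (0, 5), S = 5.
W^NE = Σw_i − S^NE + (Σα_i)·S^NE = 20 + 0.7·5 = 23.5.
Planner: ∂(Σu_j)/∂s_i = Σα_j − 1 = 0.7 > 0, so everyone contributes w_i; S^SO = 20, W^SO = 20 + 0.7·20 = 34.
Deadweight loss = 10.5.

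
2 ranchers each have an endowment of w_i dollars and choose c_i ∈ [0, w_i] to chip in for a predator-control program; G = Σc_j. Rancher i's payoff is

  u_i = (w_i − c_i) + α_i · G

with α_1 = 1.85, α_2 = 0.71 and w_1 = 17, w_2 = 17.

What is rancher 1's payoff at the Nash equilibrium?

31.45

∂u_i/∂c_i = α_i − 1, so rancher i contributes w_i if α_i > 1, else 0.
α_i > 1 for i ∈ {1}; NE contributions (17, 0), G = 17.
u_1 = (17 − 17) + 1.85·17 = 31.45.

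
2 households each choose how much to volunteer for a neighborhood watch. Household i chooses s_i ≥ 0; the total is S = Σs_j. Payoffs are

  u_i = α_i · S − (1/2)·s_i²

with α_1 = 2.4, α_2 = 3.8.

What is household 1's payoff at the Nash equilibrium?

12

Household i's FOC: ∂u_i/∂s_i = α_i − s_i = 0, so s_i* = α_i.
NE contributions = (2.4, 3.8); S = 6.2.
u_1 = α_1·S − ½·(s_1)² = 2.4·6.2 − ½·2.4² = 12.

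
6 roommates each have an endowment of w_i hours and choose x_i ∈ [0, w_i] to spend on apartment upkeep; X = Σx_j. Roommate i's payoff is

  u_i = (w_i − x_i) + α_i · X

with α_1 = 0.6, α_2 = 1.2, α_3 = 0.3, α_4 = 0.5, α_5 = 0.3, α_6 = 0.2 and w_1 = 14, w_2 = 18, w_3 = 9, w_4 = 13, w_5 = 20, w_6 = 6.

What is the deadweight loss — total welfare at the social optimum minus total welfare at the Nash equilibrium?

∂u_i/∂x_i = α_i − 1, so roommate i contributes w_i if α_i > 1, else 0.
α_i > 1 for i ∈ {2}; NE contributions (0, 18, 0, 0, 0, 0), X = 18.
W^NE = Σw_i − X^NE + (Σα_i)·X^NE = 80 + 2.1·18 = 117.8.
Planner: ∂(Σu_j)/∂x_i = Σα_j − 1 = 2.1 > 0, so everyone contributes w_i; X^SO = 80, W^SO = 80 + 2.1·80 = 248.
Deadweight loss = 130.2.

130.2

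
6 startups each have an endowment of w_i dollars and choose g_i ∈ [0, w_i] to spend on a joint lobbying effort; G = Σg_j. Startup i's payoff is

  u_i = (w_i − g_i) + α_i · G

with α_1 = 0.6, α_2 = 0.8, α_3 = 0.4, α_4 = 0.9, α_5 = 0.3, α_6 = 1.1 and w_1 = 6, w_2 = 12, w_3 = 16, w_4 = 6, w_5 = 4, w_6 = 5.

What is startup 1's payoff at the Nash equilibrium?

∂u_i/∂g_i = α_i − 1, so startup i contributes w_i if α_i > 1, else 0.
α_i > 1 for i ∈ {6}; NE contributions (0, 0, 0, 0, 0, 5), G = 5.
u_1 = (6 − 0) + 0.6·5 = 9.

9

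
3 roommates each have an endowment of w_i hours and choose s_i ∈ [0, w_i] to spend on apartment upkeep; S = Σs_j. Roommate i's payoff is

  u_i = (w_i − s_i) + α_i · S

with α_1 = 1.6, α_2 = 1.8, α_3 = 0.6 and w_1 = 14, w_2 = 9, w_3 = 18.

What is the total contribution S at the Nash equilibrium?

23

∂u_i/∂s_i = α_i − 1, so roommate i contributes w_i if α_i > 1, else 0.
α_i > 1 for i ∈ {1, 2}; NE contributions (14, 9, 0), S = 23.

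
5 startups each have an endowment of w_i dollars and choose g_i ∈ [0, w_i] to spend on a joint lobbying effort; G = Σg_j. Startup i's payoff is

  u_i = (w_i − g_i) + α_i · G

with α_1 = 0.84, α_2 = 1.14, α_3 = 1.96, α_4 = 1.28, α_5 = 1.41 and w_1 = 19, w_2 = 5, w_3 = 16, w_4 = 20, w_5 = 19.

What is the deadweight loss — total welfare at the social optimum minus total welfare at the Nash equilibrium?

106.97

∂u_i/∂g_i = α_i − 1, so startup i contributes w_i if α_i > 1, else 0.
α_i > 1 for i ∈ {2, 3, 4, 5}; NE contributions (0, 5, 16, 20, 19), G = 60.
W^NE = Σw_i − G^NE + (Σα_i)·G^NE = 79 + 5.63·60 = 416.8.
Planner: ∂(Σu_j)/∂g_i = Σα_j − 1 = 5.63 > 0, so everyone contributes w_i; G^SO = 79, W^SO = 79 + 5.63·79 = 523.77.
Deadweight loss = 106.97.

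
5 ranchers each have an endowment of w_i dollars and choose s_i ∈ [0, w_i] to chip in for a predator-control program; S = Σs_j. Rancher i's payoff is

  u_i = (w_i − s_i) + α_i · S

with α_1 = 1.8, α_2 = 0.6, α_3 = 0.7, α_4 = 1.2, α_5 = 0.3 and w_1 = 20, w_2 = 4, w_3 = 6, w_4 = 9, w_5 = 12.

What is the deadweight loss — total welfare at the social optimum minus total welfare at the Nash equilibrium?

∂u_i/∂s_i = α_i − 1, so rancher i contributes w_i if α_i > 1, else 0.
α_i > 1 for i ∈ {1, 4}; NE contributions (20, 0, 0, 9, 0), S = 29.
W^NE = Σw_i − S^NE + (Σα_i)·S^NE = 51 + 3.6·29 = 155.4.
Planner: ∂(Σu_j)/∂s_i = Σα_j − 1 = 3.6 > 0, so everyone contributes w_i; S^SO = 51, W^SO = 51 + 3.6·51 = 234.6.
Deadweight loss = 79.2.

79.2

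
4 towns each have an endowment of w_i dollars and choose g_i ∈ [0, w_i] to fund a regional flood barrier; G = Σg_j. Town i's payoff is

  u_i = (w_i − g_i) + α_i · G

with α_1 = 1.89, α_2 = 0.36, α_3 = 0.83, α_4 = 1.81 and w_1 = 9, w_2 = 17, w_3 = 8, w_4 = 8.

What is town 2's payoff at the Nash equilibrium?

∂u_i/∂g_i = α_i − 1, so town i contributes w_i if α_i > 1, else 0.
α_i > 1 for i ∈ {1, 4}; NE contributions (9, 0, 0, 8), G = 17.
u_2 = (17 − 0) + 0.36·17 = 23.12.

23.12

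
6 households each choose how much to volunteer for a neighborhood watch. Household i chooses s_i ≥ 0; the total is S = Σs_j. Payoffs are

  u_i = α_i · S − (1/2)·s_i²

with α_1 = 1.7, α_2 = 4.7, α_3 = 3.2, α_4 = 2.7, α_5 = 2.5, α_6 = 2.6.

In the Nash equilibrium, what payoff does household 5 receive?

Household i's FOC: ∂u_i/∂s_i = α_i − s_i = 0, so s_i* = α_i.
NE contributions = (1.7, 4.7, 3.2, 2.7, 2.5, 2.6); S = 17.4.
u_5 = α_5·S − ½·(s_5)² = 2.5·17.4 − ½·2.5² = 40.375.

40.375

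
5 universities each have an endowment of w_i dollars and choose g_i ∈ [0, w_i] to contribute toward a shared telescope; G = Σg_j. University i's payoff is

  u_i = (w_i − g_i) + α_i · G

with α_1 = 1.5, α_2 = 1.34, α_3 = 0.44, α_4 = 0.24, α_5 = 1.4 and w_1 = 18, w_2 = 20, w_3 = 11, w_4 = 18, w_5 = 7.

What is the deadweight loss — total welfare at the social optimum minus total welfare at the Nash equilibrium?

∂u_i/∂g_i = α_i − 1, so university i contributes w_i if α_i > 1, else 0.
α_i > 1 for i ∈ {1, 2, 5}; NE contributions (18, 20, 0, 0, 7), G = 45.
W^NE = Σw_i − G^NE + (Σα_i)·G^NE = 74 + 3.92·45 = 250.4.
Planner: ∂(Σu_j)/∂g_i = Σα_j − 1 = 3.92 > 0, so everyone contributes w_i; G^SO = 74, W^SO = 74 + 3.92·74 = 364.08.
Deadweight loss = 113.68.

113.68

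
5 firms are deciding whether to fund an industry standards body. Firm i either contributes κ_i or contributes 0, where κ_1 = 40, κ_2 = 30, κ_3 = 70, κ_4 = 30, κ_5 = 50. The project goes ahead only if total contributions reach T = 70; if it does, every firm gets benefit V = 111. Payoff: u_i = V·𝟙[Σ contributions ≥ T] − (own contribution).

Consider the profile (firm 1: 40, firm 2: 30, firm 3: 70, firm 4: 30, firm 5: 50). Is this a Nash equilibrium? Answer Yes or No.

No

Total = 220 ≥ 70: provided.
Firm 1 (pledges 40, payoff 71): dropping to 0 → total 180, payoff 111. Profitable deviation.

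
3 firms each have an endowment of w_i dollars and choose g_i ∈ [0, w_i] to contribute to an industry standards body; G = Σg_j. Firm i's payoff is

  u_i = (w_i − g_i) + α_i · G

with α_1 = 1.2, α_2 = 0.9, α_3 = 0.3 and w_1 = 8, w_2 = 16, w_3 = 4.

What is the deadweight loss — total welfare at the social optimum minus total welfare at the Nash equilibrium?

28

∂u_i/∂g_i = α_i − 1, so firm i contributes w_i if α_i > 1, else 0.
α_i > 1 for i ∈ {1}; NE contributions (8, 0, 0), G = 8.
W^NE = Σw_i − G^NE + (Σα_i)·G^NE = 28 + 1.4·8 = 39.2.
Planner: ∂(Σu_j)/∂g_i = Σα_j − 1 = 1.4 > 0, so everyone contributes w_i; G^SO = 28, W^SO = 28 + 1.4·28 = 67.2.
Deadweight loss = 28.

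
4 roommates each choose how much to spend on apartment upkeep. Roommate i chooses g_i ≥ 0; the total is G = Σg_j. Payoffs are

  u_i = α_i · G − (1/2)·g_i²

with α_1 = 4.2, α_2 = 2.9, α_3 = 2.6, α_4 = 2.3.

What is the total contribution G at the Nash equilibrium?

Roommate i's FOC: ∂u_i/∂g_i = α_i − g_i = 0, so g_i* = α_i.
NE contributions = (4.2, 2.9, 2.6, 2.3); G = 12.

12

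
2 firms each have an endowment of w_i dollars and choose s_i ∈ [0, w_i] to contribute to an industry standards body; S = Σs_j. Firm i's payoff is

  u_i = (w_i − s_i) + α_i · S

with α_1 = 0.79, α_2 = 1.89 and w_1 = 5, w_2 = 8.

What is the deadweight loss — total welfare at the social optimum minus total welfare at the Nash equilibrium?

8.4

∂u_i/∂s_i = α_i − 1, so firm i contributes w_i if α_i > 1, else 0.
α_i > 1 for i ∈ {2}; NE contributions (0, 8), S = 8.
W^NE = Σw_i − S^NE + (Σα_i)·S^NE = 13 + 1.68·8 = 26.44.
Planner: ∂(Σu_j)/∂s_i = Σα_j − 1 = 1.68 > 0, so everyone contributes w_i; S^SO = 13, W^SO = 13 + 1.68·13 = 34.84.
Deadweight loss = 8.4.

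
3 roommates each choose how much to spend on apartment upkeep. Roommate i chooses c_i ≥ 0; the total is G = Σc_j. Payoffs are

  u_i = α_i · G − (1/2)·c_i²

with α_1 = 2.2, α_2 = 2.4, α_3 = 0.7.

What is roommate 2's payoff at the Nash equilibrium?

9.84

Roommate i's FOC: ∂u_i/∂c_i = α_i − c_i = 0, so c_i* = α_i.
NE contributions = (2.2, 2.4, 0.7); G = 5.3.
u_2 = α_2·G − ½·(c_2)² = 2.4·5.3 − ½·2.4² = 9.84.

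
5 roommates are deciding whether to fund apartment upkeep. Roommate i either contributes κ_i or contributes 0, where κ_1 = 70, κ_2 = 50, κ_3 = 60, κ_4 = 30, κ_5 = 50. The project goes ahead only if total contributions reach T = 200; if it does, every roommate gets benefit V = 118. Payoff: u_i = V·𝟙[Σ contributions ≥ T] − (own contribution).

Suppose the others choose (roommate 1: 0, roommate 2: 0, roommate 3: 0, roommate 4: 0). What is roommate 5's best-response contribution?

Others' total = 0. Even contributing 50 gives 50 < 200: no benefit either way.
Best response: 0.

0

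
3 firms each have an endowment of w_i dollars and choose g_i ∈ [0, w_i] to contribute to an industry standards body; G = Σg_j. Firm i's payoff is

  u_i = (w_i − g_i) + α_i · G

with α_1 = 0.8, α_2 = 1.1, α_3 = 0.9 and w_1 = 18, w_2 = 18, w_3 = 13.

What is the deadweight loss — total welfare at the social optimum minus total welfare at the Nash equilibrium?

∂u_i/∂g_i = α_i − 1, so firm i contributes w_i if α_i > 1, else 0.
α_i > 1 for i ∈ {2}; NE contributions (0, 18, 0), G = 18.
W^NE = Σw_i − G^NE + (Σα_i)·G^NE = 49 + 1.8·18 = 81.4.
Planner: ∂(Σu_j)/∂g_i = Σα_j − 1 = 1.8 > 0, so everyone contributes w_i; G^SO = 49, W^SO = 49 + 1.8·49 = 137.2.
Deadweight loss = 55.8.

55.8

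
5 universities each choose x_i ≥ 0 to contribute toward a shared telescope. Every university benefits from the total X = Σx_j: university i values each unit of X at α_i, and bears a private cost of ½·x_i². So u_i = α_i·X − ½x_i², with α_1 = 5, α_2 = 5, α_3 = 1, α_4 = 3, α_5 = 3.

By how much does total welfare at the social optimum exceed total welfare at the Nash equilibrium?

468

University i's FOC: ∂u_i/∂x_i = α_i − x_i = 0, so x_i* = α_i.
NE contributions = (5, 5, 1, 3, 3); X = 17.
W^NE = (Σα)·X − ½Σα_i² = 17² − ½·69 = 254.5.
Planner sets x_i = Σα_j = 17 for every i, so X^SO = 5·17 = 85.
W^SO = (Σα)·X^SO − ½·5·(Σα)² = (5/2)·17² = 722.5.
Deadweight loss = W^SO − W^NE = 468.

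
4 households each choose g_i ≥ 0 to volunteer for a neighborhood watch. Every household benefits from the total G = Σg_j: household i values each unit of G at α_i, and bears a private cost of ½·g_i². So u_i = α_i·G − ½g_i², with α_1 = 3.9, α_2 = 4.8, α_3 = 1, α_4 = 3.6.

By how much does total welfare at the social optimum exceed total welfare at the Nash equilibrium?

Household i's FOC: ∂u_i/∂g_i = α_i − g_i = 0, so g_i* = α_i.
NE contributions = (3.9, 4.8, 1, 3.6); G = 13.3.
W^NE = (Σα)·G − ½Σα_i² = 13.3² − ½·52.21 = 150.785.
Planner sets g_i = Σα_j = 13.3 for every i, so G^SO = 4·13.3 = 53.2.
W^SO = (Σα)·G^SO − ½·4·(Σα)² = (4/2)·13.3² = 353.78.
Deadweight loss = W^SO − W^NE = 202.995.

202.995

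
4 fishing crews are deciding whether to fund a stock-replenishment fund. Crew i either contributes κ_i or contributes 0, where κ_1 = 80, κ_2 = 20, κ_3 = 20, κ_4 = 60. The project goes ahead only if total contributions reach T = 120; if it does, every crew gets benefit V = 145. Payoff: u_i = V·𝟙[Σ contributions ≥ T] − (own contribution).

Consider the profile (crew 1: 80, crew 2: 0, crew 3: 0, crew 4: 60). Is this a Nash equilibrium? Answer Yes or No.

Yes

Total = 140 ≥ 120: provided.
Crew 1 (pledges 80, payoff 65): dropping to 0 → total 60, payoff 0. No gain.
Crew 2 (pledges 0, payoff 145): pledging 20 → total 160, payoff 125. No gain.
Crew 3 (pledges 0, payoff 145): pledging 20 → total 160, payoff 125. No gain.
Crew 4 (pledges 60, payoff 85): dropping to 0 → total 80, payoff 0. No gain.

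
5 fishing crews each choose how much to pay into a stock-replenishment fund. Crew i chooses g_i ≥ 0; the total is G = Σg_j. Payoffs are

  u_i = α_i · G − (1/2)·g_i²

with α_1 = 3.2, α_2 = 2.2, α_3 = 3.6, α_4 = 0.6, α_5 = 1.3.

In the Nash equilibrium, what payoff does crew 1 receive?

Crew i's FOC: ∂u_i/∂g_i = α_i − g_i = 0, so g_i* = α_i.
NE contributions = (3.2, 2.2, 3.6, 0.6, 1.3); G = 10.9.
u_1 = α_1·G − ½·(g_1)² = 3.2·10.9 − ½·3.2² = 29.76.

29.76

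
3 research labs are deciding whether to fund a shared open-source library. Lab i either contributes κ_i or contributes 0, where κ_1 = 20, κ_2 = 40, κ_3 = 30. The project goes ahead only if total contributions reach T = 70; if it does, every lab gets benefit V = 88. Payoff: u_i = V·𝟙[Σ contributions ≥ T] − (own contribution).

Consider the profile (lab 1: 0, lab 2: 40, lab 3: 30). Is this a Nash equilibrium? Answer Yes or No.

Total = 70 ≥ 70: provided.
Lab 1 (pledges 0, payoff 88): pledging 20 → total 90, payoff 68. No gain.
Lab 2 (pledges 40, payoff 48): dropping to 0 → total 30, payoff 0. No gain.
Lab 3 (pledges 30, payoff 58): dropping to 0 → total 40, payoff 0. No gain.

Yes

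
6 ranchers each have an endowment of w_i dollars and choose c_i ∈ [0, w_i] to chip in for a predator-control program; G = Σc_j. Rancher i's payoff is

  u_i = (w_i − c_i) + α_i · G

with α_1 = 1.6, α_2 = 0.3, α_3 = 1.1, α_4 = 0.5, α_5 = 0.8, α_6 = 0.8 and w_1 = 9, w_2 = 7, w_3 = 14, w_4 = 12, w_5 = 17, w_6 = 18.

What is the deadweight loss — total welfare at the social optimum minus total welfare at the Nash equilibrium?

∂u_i/∂c_i = α_i − 1, so rancher i contributes w_i if α_i > 1, else 0.
α_i > 1 for i ∈ {1, 3}; NE contributions (9, 0, 14, 0, 0, 0), G = 23.
W^NE = Σw_i − G^NE + (Σα_i)·G^NE = 77 + 4.1·23 = 171.3.
Planner: ∂(Σu_j)/∂c_i = Σα_j − 1 = 4.1 > 0, so everyone contributes w_i; G^SO = 77, W^SO = 77 + 4.1·77 = 392.7.
Deadweight loss = 221.4.

221.4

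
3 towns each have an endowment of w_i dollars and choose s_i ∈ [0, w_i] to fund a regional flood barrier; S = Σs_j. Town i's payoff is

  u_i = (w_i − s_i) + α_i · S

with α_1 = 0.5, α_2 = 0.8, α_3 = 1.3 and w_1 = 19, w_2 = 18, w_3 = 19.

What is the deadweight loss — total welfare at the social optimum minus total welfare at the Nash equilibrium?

∂u_i/∂s_i = α_i − 1, so town i contributes w_i if α_i > 1, else 0.
α_i > 1 for i ∈ {3}; NE contributions (0, 0, 19), S = 19.
W^NE = Σw_i − S^NE + (Σα_i)·S^NE = 56 + 1.6·19 = 86.4.
Planner: ∂(Σu_j)/∂s_i = Σα_j − 1 = 1.6 > 0, so everyone contributes w_i; S^SO = 56, W^SO = 56 + 1.6·56 = 145.6.
Deadweight loss = 59.2.

59.2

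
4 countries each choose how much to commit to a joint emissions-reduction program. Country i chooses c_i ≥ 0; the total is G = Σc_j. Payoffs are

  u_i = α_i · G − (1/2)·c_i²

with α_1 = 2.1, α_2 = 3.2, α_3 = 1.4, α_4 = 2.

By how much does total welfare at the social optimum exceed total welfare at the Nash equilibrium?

Country i's FOC: ∂u_i/∂c_i = α_i − c_i = 0, so c_i* = α_i.
NE contributions = (2.1, 3.2, 1.4, 2); G = 8.7.
W^NE = (Σα)·G − ½Σα_i² = 8.7² − ½·20.61 = 65.385.
Planner sets c_i = Σα_j = 8.7 for every i, so G^SO = 4·8.7 = 34.8.
W^SO = (Σα)·G^SO − ½·4·(Σα)² = (4/2)·8.7² = 151.38.
Deadweight loss = W^SO − W^NE = 85.995.

85.995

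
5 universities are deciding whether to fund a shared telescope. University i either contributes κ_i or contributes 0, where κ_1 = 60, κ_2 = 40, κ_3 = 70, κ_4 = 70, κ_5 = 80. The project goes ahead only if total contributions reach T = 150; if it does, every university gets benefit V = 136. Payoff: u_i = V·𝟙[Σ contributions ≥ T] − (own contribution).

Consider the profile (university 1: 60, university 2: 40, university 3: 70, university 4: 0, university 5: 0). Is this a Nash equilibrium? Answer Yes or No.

Yes

Total = 170 ≥ 150: provided.
University 1 (pledges 60, payoff 76): dropping to 0 → total 110, payoff 0. No gain.
University 2 (pledges 40, payoff 96): dropping to 0 → total 130, payoff 0. No gain.
University 3 (pledges 70, payoff 66): dropping to 0 → total 100, payoff 0. No gain.
University 4 (pledges 0, payoff 136): pledging 70 → total 240, payoff 66. No gain.
University 5 (pledges 0, payoff 136): pledging 80 → total 250, payoff 56. No gain.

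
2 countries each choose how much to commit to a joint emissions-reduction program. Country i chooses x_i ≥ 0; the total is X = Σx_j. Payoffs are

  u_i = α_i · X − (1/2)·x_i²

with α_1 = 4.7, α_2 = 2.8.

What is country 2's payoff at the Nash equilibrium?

Country i's FOC: ∂u_i/∂x_i = α_i − x_i = 0, so x_i* = α_i.
NE contributions = (4.7, 2.8); X = 7.5.
u_2 = α_2·X − ½·(x_2)² = 2.8·7.5 − ½·2.8² = 17.08.

17.08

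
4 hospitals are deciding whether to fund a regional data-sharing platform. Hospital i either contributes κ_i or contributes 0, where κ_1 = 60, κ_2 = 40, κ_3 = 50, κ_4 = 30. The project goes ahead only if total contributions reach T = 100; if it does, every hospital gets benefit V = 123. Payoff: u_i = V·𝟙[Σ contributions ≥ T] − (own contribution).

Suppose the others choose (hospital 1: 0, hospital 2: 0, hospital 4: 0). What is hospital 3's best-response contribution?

0

Others' total = 0. Even contributing 50 gives 50 < 100: no benefit either way.
Best response: 0.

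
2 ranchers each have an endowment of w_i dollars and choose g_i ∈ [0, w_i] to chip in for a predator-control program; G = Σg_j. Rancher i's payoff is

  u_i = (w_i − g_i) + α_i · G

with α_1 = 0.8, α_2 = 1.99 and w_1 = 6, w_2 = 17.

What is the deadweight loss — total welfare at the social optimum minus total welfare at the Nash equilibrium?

∂u_i/∂g_i = α_i − 1, so rancher i contributes w_i if α_i > 1, else 0.
α_i > 1 for i ∈ {2}; NE contributions (0, 17), G = 17.
W^NE = Σw_i − G^NE + (Σα_i)·G^NE = 23 + 1.79·17 = 53.43.
Planner: ∂(Σu_j)/∂g_i = Σα_j − 1 = 1.79 > 0, so everyone contributes w_i; G^SO = 23, W^SO = 23 + 1.79·23 = 64.17.
Deadweight loss = 10.74.

10.74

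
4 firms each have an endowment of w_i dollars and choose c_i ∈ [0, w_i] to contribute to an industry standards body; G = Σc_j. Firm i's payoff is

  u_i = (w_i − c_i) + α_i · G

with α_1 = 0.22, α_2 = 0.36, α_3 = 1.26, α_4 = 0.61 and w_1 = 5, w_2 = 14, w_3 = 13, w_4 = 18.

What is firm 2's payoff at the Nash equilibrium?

18.68

∂u_i/∂c_i = α_i − 1, so firm i contributes w_i if α_i > 1, else 0.
α_i > 1 for i ∈ {3}; NE contributions (0, 0, 13, 0), G = 13.
u_2 = (14 − 0) + 0.36·13 = 18.68.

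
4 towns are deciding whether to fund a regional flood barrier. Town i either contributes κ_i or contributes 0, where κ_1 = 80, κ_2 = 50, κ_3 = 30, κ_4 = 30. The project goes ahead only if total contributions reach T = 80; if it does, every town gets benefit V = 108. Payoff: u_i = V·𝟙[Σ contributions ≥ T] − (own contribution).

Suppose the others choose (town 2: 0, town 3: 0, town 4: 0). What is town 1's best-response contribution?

Others' total = 0. Contributing 80 brings total to 80 ≥ 80: gain V − κ_1 = 28.
Best response: 80.

80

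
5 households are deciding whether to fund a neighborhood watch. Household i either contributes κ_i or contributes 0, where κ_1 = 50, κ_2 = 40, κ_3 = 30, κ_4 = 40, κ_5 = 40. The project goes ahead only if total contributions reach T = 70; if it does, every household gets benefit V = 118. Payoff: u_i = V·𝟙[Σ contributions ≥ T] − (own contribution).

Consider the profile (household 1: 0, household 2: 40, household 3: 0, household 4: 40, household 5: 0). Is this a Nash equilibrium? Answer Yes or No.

Yes

Total = 80 ≥ 70: provided.
Household 1 (pledges 0, payoff 118): pledging 50 → total 130, payoff 68. No gain.
Household 2 (pledges 40, payoff 78): dropping to 0 → total 40, payoff 0. No gain.
Household 3 (pledges 0, payoff 118): pledging 30 → total 110, payoff 88. No gain.
Household 4 (pledges 40, payoff 78): dropping to 0 → total 40, payoff 0. No gain.
Household 5 (pledges 0, payoff 118): pledging 40 → total 120, payoff 78. No gain.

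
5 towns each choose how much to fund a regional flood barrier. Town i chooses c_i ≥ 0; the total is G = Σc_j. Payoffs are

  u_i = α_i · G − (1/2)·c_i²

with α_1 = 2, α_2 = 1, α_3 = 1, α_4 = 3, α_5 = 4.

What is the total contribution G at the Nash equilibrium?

Town i's FOC: ∂u_i/∂c_i = α_i − c_i = 0, so c_i* = α_i.
NE contributions = (2, 1, 1, 3, 4); G = 11.

11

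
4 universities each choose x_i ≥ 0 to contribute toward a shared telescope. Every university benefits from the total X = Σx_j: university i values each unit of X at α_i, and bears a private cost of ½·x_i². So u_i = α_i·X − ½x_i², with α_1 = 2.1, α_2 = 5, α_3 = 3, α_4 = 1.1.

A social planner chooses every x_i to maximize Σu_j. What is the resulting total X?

Planner FOC: ∂(Σu_j)/∂x_i = (Σα_j) − x_i = 0, so x_i^SO = Σα_j = 11.2 for every i; X^SO = 44.8.

44.8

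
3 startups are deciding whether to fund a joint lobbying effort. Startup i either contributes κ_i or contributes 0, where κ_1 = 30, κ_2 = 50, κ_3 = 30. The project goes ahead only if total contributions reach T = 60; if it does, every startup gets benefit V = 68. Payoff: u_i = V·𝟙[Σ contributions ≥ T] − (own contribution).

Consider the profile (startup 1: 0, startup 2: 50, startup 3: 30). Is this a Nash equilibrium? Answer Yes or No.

Total = 80 ≥ 60: provided.
Startup 1 (pledges 0, payoff 68): pledging 30 → total 110, payoff 38. No gain.
Startup 2 (pledges 50, payoff 18): dropping to 0 → total 30, payoff 0. No gain.
Startup 3 (pledges 30, payoff 38): dropping to 0 → total 50, payoff 0. No gain.

Yes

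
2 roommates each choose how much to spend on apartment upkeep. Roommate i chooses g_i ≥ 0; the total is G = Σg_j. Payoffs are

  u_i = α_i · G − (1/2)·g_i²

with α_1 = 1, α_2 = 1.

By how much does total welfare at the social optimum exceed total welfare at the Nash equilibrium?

1

Roommate i's FOC: ∂u_i/∂g_i = α_i − g_i = 0, so g_i* = α_i.
NE contributions = (1, 1); G = 2.
W^NE = (Σα)·G − ½Σα_i² = 2² − ½·2 = 3.
Planner sets g_i = Σα_j = 2 for every i, so G^SO = 2·2 = 4.
W^SO = (Σα)·G^SO − ½·2·(Σα)² = (2/2)·2² = 4.
Deadweight loss = W^SO − W^NE = 1.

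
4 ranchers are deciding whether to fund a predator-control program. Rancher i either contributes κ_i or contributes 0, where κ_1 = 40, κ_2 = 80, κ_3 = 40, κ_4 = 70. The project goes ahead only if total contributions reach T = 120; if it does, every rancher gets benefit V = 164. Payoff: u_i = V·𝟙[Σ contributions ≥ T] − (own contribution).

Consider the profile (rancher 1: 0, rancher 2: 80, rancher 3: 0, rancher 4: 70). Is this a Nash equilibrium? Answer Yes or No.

Yes

Total = 150 ≥ 120: provided.
Rancher 1 (pledges 0, payoff 164): pledging 40 → total 190, payoff 124. No gain.
Rancher 2 (pledges 80, payoff 84): dropping to 0 → total 70, payoff 0. No gain.
Rancher 3 (pledges 0, payoff 164): pledging 40 → total 190, payoff 124. No gain.
Rancher 4 (pledges 70, payoff 94): dropping to 0 → total 80, payoff 0. No gain.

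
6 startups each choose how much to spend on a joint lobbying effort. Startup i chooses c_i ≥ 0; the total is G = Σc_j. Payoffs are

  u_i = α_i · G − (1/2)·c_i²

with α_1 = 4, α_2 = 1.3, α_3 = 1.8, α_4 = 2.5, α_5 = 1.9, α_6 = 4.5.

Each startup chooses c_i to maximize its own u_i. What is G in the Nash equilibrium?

Startup i's FOC: ∂u_i/∂c_i = α_i − c_i = 0, so c_i* = α_i.
NE contributions = (4, 1.3, 1.8, 2.5, 1.9, 4.5); G = 16.

16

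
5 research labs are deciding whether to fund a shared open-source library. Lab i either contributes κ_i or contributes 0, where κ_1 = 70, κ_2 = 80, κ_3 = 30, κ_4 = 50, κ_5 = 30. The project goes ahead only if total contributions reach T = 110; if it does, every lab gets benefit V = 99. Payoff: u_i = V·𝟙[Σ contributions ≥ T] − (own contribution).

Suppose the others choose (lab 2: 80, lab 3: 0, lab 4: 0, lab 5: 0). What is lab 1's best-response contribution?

70

Others' total = 80. Contributing 70 brings total to 150 ≥ 110: gain V − κ_1 = 29.
Best response: 70.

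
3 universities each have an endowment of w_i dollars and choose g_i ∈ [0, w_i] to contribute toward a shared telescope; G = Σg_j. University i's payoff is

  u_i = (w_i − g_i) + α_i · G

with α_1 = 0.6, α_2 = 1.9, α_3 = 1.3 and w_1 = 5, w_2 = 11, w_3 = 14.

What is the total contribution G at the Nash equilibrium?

∂u_i/∂g_i = α_i − 1, so university i contributes w_i if α_i > 1, else 0.
α_i > 1 for i ∈ {2, 3}; NE contributions (0, 11, 14), G = 25.

25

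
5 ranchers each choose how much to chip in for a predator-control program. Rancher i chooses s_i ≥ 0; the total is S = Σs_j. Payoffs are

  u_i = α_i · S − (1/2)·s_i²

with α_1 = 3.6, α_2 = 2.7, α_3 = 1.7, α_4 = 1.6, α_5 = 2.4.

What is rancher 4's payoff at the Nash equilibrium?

17.92

Rancher i's FOC: ∂u_i/∂s_i = α_i − s_i = 0, so s_i* = α_i.
NE contributions = (3.6, 2.7, 1.7, 1.6, 2.4); S = 12.
u_4 = α_4·S − ½·(s_4)² = 1.6·12 − ½·1.6² = 17.92.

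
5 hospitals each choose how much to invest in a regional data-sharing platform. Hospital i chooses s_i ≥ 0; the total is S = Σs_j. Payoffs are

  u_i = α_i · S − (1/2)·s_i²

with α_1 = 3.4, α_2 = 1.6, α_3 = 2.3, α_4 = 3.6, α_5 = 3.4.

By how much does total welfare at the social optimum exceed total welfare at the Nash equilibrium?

328.7

Hospital i's FOC: ∂u_i/∂s_i = α_i − s_i = 0, so s_i* = α_i.
NE contributions = (3.4, 1.6, 2.3, 3.6, 3.4); S = 14.3.
W^NE = (Σα)·S − ½Σα_i² = 14.3² − ½·43.93 = 182.525.
Planner sets s_i = Σα_j = 14.3 for every i, so S^SO = 5·14.3 = 71.5.
W^SO = (Σα)·S^SO − ½·5·(Σα)² = (5/2)·14.3² = 511.225.
Deadweight loss = W^SO − W^NE = 328.7.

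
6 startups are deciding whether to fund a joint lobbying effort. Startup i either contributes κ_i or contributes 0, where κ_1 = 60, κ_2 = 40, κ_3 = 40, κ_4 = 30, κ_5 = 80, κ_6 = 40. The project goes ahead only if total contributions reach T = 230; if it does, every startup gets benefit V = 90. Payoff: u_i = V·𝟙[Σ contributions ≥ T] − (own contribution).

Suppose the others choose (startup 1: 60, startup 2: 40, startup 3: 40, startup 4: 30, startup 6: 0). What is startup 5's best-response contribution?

Others' total = 170. Contributing 80 brings total to 250 ≥ 230: gain V − κ_5 = 10.
Best response: 80.

80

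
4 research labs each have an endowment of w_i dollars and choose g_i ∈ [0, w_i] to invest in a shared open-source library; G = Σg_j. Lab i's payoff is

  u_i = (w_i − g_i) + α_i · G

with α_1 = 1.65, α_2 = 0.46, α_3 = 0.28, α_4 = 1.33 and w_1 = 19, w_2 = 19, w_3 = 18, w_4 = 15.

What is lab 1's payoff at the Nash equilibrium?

∂u_i/∂g_i = α_i − 1, so lab i contributes w_i if α_i > 1, else 0.
α_i > 1 for i ∈ {1, 4}; NE contributions (19, 0, 0, 15), G = 34.
u_1 = (19 − 19) + 1.65·34 = 56.1.

56.1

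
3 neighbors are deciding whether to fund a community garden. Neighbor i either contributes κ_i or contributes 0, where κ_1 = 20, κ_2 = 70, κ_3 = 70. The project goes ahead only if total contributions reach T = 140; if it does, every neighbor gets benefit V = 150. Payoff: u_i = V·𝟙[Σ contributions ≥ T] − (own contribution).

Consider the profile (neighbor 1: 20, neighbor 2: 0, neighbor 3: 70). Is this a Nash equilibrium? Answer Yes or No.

No

Total = 90 < 140: not provided.
Neighbor 1 (pledges 20, payoff -20): dropping to 0 → total 70, payoff 0. Profitable deviation.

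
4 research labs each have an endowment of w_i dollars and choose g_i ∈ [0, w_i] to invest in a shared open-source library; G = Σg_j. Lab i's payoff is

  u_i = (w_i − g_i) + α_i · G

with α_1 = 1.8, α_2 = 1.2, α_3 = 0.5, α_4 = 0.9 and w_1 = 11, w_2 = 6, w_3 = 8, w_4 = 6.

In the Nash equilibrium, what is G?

∂u_i/∂g_i = α_i − 1, so lab i contributes w_i if α_i > 1, else 0.
α_i > 1 for i ∈ {1, 2}; NE contributions (11, 6, 0, 0), G = 17.

17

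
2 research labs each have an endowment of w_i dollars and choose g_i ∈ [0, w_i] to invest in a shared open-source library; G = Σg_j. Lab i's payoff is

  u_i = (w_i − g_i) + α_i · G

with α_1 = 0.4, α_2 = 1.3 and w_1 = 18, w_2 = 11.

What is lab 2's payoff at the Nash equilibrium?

14.3

∂u_i/∂g_i = α_i − 1, so lab i contributes w_i if α_i > 1, else 0.
α_i > 1 for i ∈ {2}; NE contributions (0, 11), G = 11.
u_2 = (11 − 11) + 1.3·11 = 14.3.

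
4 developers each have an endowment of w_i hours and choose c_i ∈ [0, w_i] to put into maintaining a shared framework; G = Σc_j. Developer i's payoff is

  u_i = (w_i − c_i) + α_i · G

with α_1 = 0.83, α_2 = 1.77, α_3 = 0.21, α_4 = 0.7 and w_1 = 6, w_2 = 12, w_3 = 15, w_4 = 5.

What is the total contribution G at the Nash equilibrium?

∂u_i/∂c_i = α_i − 1, so developer i contributes w_i if α_i > 1, else 0.
α_i > 1 for i ∈ {2}; NE contributions (0, 12, 0, 0), G = 12.

12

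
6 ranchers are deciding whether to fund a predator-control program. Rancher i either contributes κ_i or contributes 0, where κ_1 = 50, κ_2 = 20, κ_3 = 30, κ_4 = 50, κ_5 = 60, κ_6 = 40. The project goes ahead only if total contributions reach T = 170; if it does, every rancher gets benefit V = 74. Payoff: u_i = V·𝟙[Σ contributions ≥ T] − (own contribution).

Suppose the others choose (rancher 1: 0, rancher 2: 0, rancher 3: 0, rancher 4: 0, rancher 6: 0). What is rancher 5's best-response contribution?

0

Others' total = 0. Even contributing 60 gives 60 < 170: no benefit either way.
Best response: 0.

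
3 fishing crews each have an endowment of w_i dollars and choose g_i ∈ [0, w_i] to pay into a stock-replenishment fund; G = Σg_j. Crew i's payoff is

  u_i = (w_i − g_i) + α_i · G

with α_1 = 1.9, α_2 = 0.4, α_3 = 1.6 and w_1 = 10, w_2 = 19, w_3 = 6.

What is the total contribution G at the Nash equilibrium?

∂u_i/∂g_i = α_i − 1, so crew i contributes w_i if α_i > 1, else 0.
α_i > 1 for i ∈ {1, 3}; NE contributions (10, 0, 6), G = 16.

16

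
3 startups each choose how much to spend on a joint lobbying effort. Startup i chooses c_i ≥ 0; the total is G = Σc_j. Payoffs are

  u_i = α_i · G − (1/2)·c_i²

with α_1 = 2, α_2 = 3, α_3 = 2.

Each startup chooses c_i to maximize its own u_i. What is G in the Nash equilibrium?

7

Startup i's FOC: ∂u_i/∂c_i = α_i − c_i = 0, so c_i* = α_i.
NE contributions = (2, 3, 2); G = 7.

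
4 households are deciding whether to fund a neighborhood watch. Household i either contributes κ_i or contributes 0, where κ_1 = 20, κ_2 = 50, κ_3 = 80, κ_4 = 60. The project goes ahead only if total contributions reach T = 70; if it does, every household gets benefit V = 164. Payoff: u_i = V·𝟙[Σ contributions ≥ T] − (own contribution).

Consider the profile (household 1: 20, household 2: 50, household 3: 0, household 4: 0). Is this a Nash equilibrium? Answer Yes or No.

Yes

Total = 70 ≥ 70: provided.
Household 1 (pledges 20, payoff 144): dropping to 0 → total 50, payoff 0. No gain.
Household 2 (pledges 50, payoff 114): dropping to 0 → total 20, payoff 0. No gain.
Household 3 (pledges 0, payoff 164): pledging 80 → total 150, payoff 84. No gain.
Household 4 (pledges 0, payoff 164): pledging 60 → total 130, payoff 104. No gain.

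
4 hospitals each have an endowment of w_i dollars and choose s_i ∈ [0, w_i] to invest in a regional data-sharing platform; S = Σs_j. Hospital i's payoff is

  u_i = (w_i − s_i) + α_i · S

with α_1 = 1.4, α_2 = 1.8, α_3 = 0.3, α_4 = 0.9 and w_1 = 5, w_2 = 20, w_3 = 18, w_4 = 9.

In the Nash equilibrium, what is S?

25

∂u_i/∂s_i = α_i − 1, so hospital i contributes w_i if α_i > 1, else 0.
α_i > 1 for i ∈ {1, 2}; NE contributions (5, 20, 0, 0), S = 25.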